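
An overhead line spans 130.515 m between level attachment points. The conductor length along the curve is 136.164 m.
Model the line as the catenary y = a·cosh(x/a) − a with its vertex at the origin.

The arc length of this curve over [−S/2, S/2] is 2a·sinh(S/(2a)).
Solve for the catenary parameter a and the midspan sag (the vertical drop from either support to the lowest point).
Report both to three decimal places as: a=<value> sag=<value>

seed: a₀ = √(S³/(24(L−S))) = √(130.515³/(24·5.649)) = 128.055794
iter 1: u=0.509602  f(a)=+7.381e-02  f'(a)=-9.054e-02  a ← 128.055794 − (+7.381e-02/-9.054e-02) = 128.870970
iter 2: u=0.506379  f(a)=+7.107e-04  f'(a)=-8.880e-02  a ← 128.870970 − (+7.107e-04/-8.880e-02) = 128.878973
iter 3: u=0.506347  f(a)=+6.732e-08  f'(a)=-8.879e-02  a ← 128.878973 − (+6.732e-08/-8.879e-02) = 128.878974
iter 4: u=0.506347  f(a)=-2.842e-14  f'(a)=-8.879e-02  a ← 128.878974 − (-2.842e-14/-8.879e-02) = 128.878974
converged: |Δa| < 1e-12 after 4 iterations
sag = a·(cosh(S/(2a)) − 1) = 128.878974·(cosh(0.506347) − 1) = 16.877496
T_max/T_min = cosh(S/(2a)) = 1.130956

a=128.879 sag=16.877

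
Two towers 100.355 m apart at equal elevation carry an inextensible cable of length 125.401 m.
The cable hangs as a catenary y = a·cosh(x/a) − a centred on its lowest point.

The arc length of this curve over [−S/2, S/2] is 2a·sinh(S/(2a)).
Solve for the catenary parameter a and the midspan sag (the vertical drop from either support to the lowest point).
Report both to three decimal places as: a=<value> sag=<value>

a=42.459 sag=33.265

seed: a₀ = √(S³/(24(L−S))) = √(100.355³/(24·25.046)) = 41.004707
iter 1: u=1.223701  f(a)=+1.944e+00  f'(a)=-1.415e+00  a ← 41.004707 − (+1.944e+00/-1.415e+00) = 42.378601
iter 2: u=1.184029  f(a)=+1.020e-01  f'(a)=-1.270e+00  a ← 42.378601 − (+1.020e-01/-1.270e+00) = 42.458897
iter 3: u=1.181790  f(a)=+3.149e-04  f'(a)=-1.262e+00  a ← 42.458897 − (+3.149e-04/-1.262e+00) = 42.459146
iter 4: u=1.181783  f(a)=+3.026e-09  f'(a)=-1.262e+00  a ← 42.459146 − (+3.026e-09/-1.262e+00) = 42.459146
iter 5: u=1.181783  f(a)=+1.421e-14  f'(a)=-1.262e+00  a ← 42.459146 − (+1.421e-14/-1.262e+00) = 42.459146
converged: |Δa| < 1e-12 after 5 iterations
sag = a·(cosh(S/(2a)) − 1) = 42.459146·(cosh(1.181783) − 1) = 33.264904
T_max/T_min = cosh(S/(2a)) = 1.783457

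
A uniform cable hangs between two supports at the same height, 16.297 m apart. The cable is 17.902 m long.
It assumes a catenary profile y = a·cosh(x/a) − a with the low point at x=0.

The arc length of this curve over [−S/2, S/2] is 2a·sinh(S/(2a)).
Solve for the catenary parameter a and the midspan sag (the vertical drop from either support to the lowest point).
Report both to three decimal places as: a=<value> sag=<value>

seed: a₀ = √(S³/(24(L−S))) = √(16.297³/(24·1.605)) = 10.600305
iter 1: u=0.768704  f(a)=+4.809e-02  f'(a)=-3.211e-01  a ← 10.600305 − (+4.809e-02/-3.211e-01) = 10.750082
iter 2: u=0.757994  f(a)=+1.038e-03  f'(a)=-3.074e-01  a ← 10.750082 − (+1.038e-03/-3.074e-01) = 10.753460
iter 3: u=0.757756  f(a)=+5.076e-07  f'(a)=-3.071e-01  a ← 10.753460 − (+5.076e-07/-3.071e-01) = 10.753461
iter 4: u=0.757756  f(a)=+1.208e-13  f'(a)=-3.071e-01  a ← 10.753461 − (+1.208e-13/-3.071e-01) = 10.753461
converged: |Δa| < 1e-12 after 4 iterations
sag = a·(cosh(S/(2a)) − 1) = 10.753461·(cosh(0.757756) − 1) = 3.237869
T_max/T_min = cosh(S/(2a)) = 1.301100

a=10.753 sag=3.238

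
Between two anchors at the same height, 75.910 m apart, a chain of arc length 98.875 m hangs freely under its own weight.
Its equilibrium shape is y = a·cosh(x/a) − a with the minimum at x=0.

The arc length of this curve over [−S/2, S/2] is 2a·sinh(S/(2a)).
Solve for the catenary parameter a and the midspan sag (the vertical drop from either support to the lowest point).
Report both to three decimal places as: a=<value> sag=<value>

a=29.370 sag=28.134

seed: a₀ = √(S³/(24(L−S))) = √(75.910³/(24·22.965)) = 28.171479
iter 1: u=1.347285  f(a)=+2.177e+00  f'(a)=-1.946e+00  a ← 28.171479 − (+2.177e+00/-1.946e+00) = 29.289920
iter 2: u=1.295838  f(a)=+1.363e-01  f'(a)=-1.709e+00  a ← 29.289920 − (+1.363e-01/-1.709e+00) = 29.369682
iter 3: u=1.292319  f(a)=+6.140e-04  f'(a)=-1.694e+00  a ← 29.369682 − (+6.140e-04/-1.694e+00) = 29.370045
iter 4: u=1.292303  f(a)=+1.257e-08  f'(a)=-1.694e+00  a ← 29.370045 − (+1.257e-08/-1.694e+00) = 29.370045
iter 5: u=1.292303  f(a)=+0.000e+00  f'(a)=-1.694e+00  a ← 29.370045 − (+0.000e+00/-1.694e+00) = 29.370045
converged: |Δa| < 1e-12 after 5 iterations
sag = a·(cosh(S/(2a)) − 1) = 29.370045·(cosh(1.292303) − 1) = 28.133572
T_max/T_min = cosh(S/(2a)) = 1.957900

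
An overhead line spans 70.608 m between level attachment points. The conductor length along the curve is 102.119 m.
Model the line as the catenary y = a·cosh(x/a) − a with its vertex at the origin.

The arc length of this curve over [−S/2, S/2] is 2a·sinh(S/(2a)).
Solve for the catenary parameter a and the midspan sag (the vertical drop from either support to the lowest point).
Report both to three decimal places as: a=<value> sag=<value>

a=22.892 sag=33.064

seed: a₀ = √(S³/(24(L−S))) = √(70.608³/(24·31.511)) = 21.574669
iter 1: u=1.636363  f(a)=+4.498e+00  f'(a)=-3.782e+00  a ← 21.574669 − (+4.498e+00/-3.782e+00) = 22.764025
iter 2: u=1.550868  f(a)=+3.987e-01  f'(a)=-3.139e+00  a ← 22.764025 − (+3.987e-01/-3.139e+00) = 22.891070
iter 3: u=1.542261  f(a)=+3.807e-03  f'(a)=-3.079e+00  a ← 22.891070 − (+3.807e-03/-3.079e+00) = 22.892307
iter 4: u=1.542177  f(a)=+3.543e-07  f'(a)=-3.078e+00  a ← 22.892307 − (+3.543e-07/-3.078e+00) = 22.892307
iter 5: u=1.542177  f(a)=+0.000e+00  f'(a)=-3.078e+00  a ← 22.892307 − (+0.000e+00/-3.078e+00) = 22.892307
converged: |Δa| < 1e-12 after 5 iterations
sag = a·(cosh(S/(2a)) − 1) = 22.892307·(cosh(1.542177) − 1) = 33.064196
T_max/T_min = cosh(S/(2a)) = 2.444337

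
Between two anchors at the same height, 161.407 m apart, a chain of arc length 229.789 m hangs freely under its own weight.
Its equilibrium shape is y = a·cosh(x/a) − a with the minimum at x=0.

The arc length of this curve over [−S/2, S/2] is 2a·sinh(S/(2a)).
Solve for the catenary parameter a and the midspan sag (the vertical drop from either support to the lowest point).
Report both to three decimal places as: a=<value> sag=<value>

a=53.565 sag=73.202

seed: a₀ = √(S³/(24(L−S))) = √(161.407³/(24·68.382)) = 50.618239
iter 1: u=1.594356  f(a)=+9.236e+00  f'(a)=-3.454e+00  a ← 50.618239 − (+9.236e+00/-3.454e+00) = 53.292281
iter 2: u=1.514356  f(a)=+7.824e-01  f'(a)=-2.892e+00  a ← 53.292281 − (+7.824e-01/-2.892e+00) = 53.562858
iter 3: u=1.506706  f(a)=+6.762e-03  f'(a)=-2.842e+00  a ← 53.562858 − (+6.762e-03/-2.842e+00) = 53.565237
iter 4: u=1.506639  f(a)=+5.147e-07  f'(a)=-2.841e+00  a ← 53.565237 − (+5.147e-07/-2.841e+00) = 53.565237
iter 5: u=1.506639  f(a)=-5.684e-14  f'(a)=-2.841e+00  a ← 53.565237 − (-5.684e-14/-2.841e+00) = 53.565237
converged: |Δa| < 1e-12 after 5 iterations
sag = a·(cosh(S/(2a)) − 1) = 53.565237·(cosh(1.506639) − 1) = 73.202191
T_max/T_min = cosh(S/(2a)) = 2.366599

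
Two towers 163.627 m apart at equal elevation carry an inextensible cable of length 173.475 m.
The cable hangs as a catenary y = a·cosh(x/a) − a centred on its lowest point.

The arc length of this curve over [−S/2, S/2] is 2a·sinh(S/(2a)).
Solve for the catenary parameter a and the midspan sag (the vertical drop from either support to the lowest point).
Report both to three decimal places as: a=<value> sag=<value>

a=137.358 sag=25.094

seed: a₀ = √(S³/(24(L−S))) = √(163.627³/(24·9.848)) = 136.145349
iter 1: u=0.600928  f(a)=+1.793e-01  f'(a)=-1.500e-01  a ← 136.145349 − (+1.793e-01/-1.500e-01) = 137.341321
iter 2: u=0.595695  f(a)=+2.391e-03  f'(a)=-1.460e-01  a ← 137.341321 − (+2.391e-03/-1.460e-01) = 137.357697
iter 3: u=0.595624  f(a)=+4.375e-07  f'(a)=-1.459e-01  a ← 137.357697 − (+4.375e-07/-1.459e-01) = 137.357700
iter 4: u=0.595624  f(a)=+2.842e-14  f'(a)=-1.459e-01  a ← 137.357700 − (+2.842e-14/-1.459e-01) = 137.357700
converged: |Δa| < 1e-12 after 4 iterations
sag = a·(cosh(S/(2a)) − 1) = 137.357700·(cosh(0.595624) − 1) = 25.093929
T_max/T_min = cosh(S/(2a)) = 1.182690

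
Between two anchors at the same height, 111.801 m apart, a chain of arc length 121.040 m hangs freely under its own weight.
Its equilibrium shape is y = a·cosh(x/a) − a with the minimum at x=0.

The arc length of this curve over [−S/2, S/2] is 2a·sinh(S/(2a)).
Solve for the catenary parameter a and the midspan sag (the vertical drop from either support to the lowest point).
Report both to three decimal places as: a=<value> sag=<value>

seed: a₀ = √(S³/(24(L−S))) = √(111.801³/(24·9.239)) = 79.387190
iter 1: u=0.704150  f(a)=+2.318e-01  f'(a)=-2.445e-01  a ← 79.387190 − (+2.318e-01/-2.445e-01) = 80.335106
iter 2: u=0.695841  f(a)=+4.217e-03  f'(a)=-2.357e-01  a ← 80.335106 − (+4.217e-03/-2.357e-01) = 80.352997
iter 3: u=0.695687  f(a)=+1.453e-06  f'(a)=-2.355e-01  a ← 80.352997 − (+1.453e-06/-2.355e-01) = 80.353003
iter 4: u=0.695687  f(a)=+1.705e-13  f'(a)=-2.355e-01  a ← 80.353003 − (+1.705e-13/-2.355e-01) = 80.353003
converged: |Δa| < 1e-12 after 4 iterations
sag = a·(cosh(S/(2a)) − 1) = 80.353003·(cosh(0.695687) − 1) = 20.241607
T_max/T_min = cosh(S/(2a)) = 1.251909

a=80.353 sag=20.242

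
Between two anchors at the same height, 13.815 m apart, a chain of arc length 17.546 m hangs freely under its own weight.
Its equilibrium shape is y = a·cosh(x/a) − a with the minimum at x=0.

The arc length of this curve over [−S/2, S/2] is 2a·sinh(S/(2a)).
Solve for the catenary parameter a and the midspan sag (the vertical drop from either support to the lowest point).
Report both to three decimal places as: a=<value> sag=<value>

a=5.634 sag=4.792

seed: a₀ = √(S³/(24(L−S))) = √(13.815³/(24·3.731)) = 5.426354
iter 1: u=1.272954  f(a)=+3.142e-01  f'(a)=-1.611e+00  a ← 5.426354 − (+3.142e-01/-1.611e+00) = 5.621367
iter 2: u=1.228794  f(a)=+1.773e-02  f'(a)=-1.434e+00  a ← 5.621367 − (+1.773e-02/-1.434e+00) = 5.633732
iter 3: u=1.226097  f(a)=+6.396e-05  f'(a)=-1.424e+00  a ← 5.633732 − (+6.396e-05/-1.424e+00) = 5.633777
iter 4: u=1.226087  f(a)=+8.385e-10  f'(a)=-1.424e+00  a ← 5.633777 − (+8.385e-10/-1.424e+00) = 5.633777
iter 5: u=1.226087  f(a)=+3.553e-15  f'(a)=-1.424e+00  a ← 5.633777 − (+3.553e-15/-1.424e+00) = 5.633777
converged: |Δa| < 1e-12 after 5 iterations
sag = a·(cosh(S/(2a)) − 1) = 5.633777·(cosh(1.226087) − 1) = 4.792390
T_max/T_min = cosh(S/(2a)) = 1.850653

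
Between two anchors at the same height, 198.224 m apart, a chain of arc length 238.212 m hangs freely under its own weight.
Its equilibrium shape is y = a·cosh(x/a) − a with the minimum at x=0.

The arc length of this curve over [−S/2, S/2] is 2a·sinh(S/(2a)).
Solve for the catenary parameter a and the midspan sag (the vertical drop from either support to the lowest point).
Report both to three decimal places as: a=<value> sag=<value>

seed: a₀ = √(S³/(24(L−S))) = √(198.224³/(24·39.988)) = 90.087366
iter 1: u=1.100176  f(a)=+2.491e+00  f'(a)=-1.000e+00  a ← 90.087366 − (+2.491e+00/-1.000e+00) = 92.578433
iter 2: u=1.070573  f(a)=+1.071e-01  f'(a)=-9.157e-01  a ← 92.578433 − (+1.071e-01/-9.157e-01) = 92.695349
iter 3: u=1.069223  f(a)=+2.174e-04  f'(a)=-9.120e-01  a ← 92.695349 − (+2.174e-04/-9.120e-01) = 92.695588
iter 4: u=1.069220  f(a)=+9.007e-10  f'(a)=-9.120e-01  a ← 92.695588 − (+9.007e-10/-9.120e-01) = 92.695588
iter 5: u=1.069220  f(a)=+5.684e-14  f'(a)=-9.120e-01  a ← 92.695588 − (+5.684e-14/-9.120e-01) = 92.695588
converged: |Δa| < 1e-12 after 5 iterations
sag = a·(cosh(S/(2a)) − 1) = 92.695588·(cosh(1.069220) − 1) = 58.230590
T_max/T_min = cosh(S/(2a)) = 1.628192

a=92.696 sag=58.231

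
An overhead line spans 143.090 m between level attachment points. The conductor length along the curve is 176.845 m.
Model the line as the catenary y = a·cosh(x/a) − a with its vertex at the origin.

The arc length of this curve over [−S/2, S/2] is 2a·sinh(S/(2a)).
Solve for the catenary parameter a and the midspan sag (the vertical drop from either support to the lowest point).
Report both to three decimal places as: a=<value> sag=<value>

seed: a₀ = √(S³/(24(L−S))) = √(143.090³/(24·33.755)) = 60.136652
iter 1: u=1.189707  f(a)=+2.471e+00  f'(a)=-1.290e+00  a ← 60.136652 − (+2.471e+00/-1.290e+00) = 62.052491
iter 2: u=1.152975  f(a)=+1.230e-01  f'(a)=-1.164e+00  a ← 62.052491 − (+1.230e-01/-1.164e+00) = 62.158134
iter 3: u=1.151016  f(a)=+3.401e-04  f'(a)=-1.158e+00  a ← 62.158134 − (+3.401e-04/-1.158e+00) = 62.158427
iter 4: u=1.151010  f(a)=+2.616e-09  f'(a)=-1.158e+00  a ← 62.158427 − (+2.616e-09/-1.158e+00) = 62.158427
iter 5: u=1.151010  f(a)=+2.842e-14  f'(a)=-1.158e+00  a ← 62.158427 − (+2.842e-14/-1.158e+00) = 62.158427
converged: |Δa| < 1e-12 after 5 iterations
sag = a·(cosh(S/(2a)) − 1) = 62.158427·(cosh(1.151010) − 1) = 45.925839
T_max/T_min = cosh(S/(2a)) = 1.738851

a=62.158 sag=45.926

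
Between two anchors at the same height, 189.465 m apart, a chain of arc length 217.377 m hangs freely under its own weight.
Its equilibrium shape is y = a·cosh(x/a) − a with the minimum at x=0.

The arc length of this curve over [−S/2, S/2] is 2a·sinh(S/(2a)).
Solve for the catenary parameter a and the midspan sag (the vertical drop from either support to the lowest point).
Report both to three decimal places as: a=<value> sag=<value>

a=102.916 sag=46.767

seed: a₀ = √(S³/(24(L−S))) = √(189.465³/(24·27.912)) = 100.760982
iter 1: u=0.940170  f(a)=+1.260e+00  f'(a)=-6.046e-01  a ← 100.760982 − (+1.260e+00/-6.046e-01) = 102.844925
iter 2: u=0.921120  f(a)=+4.015e-02  f'(a)=-5.666e-01  a ← 102.844925 − (+4.015e-02/-5.666e-01) = 102.915782
iter 3: u=0.920486  f(a)=+4.374e-05  f'(a)=-5.654e-01  a ← 102.915782 − (+4.374e-05/-5.654e-01) = 102.915859
iter 4: u=0.920485  f(a)=+5.198e-11  f'(a)=-5.654e-01  a ← 102.915859 − (+5.198e-11/-5.654e-01) = 102.915859
converged: |Δa| < 1e-12 after 4 iterations
sag = a·(cosh(S/(2a)) − 1) = 102.915859·(cosh(0.920485) − 1) = 46.766685
T_max/T_min = cosh(S/(2a)) = 1.454417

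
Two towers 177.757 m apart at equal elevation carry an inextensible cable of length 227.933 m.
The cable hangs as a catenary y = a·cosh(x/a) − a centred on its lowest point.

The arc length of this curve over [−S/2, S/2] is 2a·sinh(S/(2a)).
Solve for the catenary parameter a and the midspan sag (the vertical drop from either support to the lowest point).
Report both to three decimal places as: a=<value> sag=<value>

a=71.017 sag=63.266

seed: a₀ = √(S³/(24(L−S))) = √(177.757³/(24·50.176)) = 68.294610
iter 1: u=1.301398  f(a)=+4.424e+00  f'(a)=-1.734e+00  a ← 68.294610 − (+4.424e+00/-1.734e+00) = 70.846486
iter 2: u=1.254522  f(a)=+2.601e-01  f'(a)=-1.535e+00  a ← 70.846486 − (+2.601e-01/-1.535e+00) = 71.015870
iter 3: u=1.251530  f(a)=+1.023e-03  f'(a)=-1.523e+00  a ← 71.015870 − (+1.023e-03/-1.523e+00) = 71.016541
iter 4: u=1.251518  f(a)=+1.596e-08  f'(a)=-1.523e+00  a ← 71.016541 − (+1.596e-08/-1.523e+00) = 71.016541
iter 5: u=1.251518  f(a)=-2.842e-14  f'(a)=-1.523e+00  a ← 71.016541 − (-2.842e-14/-1.523e+00) = 71.016541
converged: |Δa| < 1e-12 after 5 iterations
sag = a·(cosh(S/(2a)) − 1) = 71.016541·(cosh(1.251518) − 1) = 63.265670
T_max/T_min = cosh(S/(2a)) = 1.890858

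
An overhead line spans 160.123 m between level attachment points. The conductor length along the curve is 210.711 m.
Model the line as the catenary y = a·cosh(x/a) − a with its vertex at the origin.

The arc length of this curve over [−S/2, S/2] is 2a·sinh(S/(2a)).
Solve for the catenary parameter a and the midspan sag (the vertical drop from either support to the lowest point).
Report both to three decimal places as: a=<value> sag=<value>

a=60.727 sag=60.877

seed: a₀ = √(S³/(24(L−S))) = √(160.123³/(24·50.588)) = 58.150199
iter 1: u=1.376805  f(a)=+5.017e+00  f'(a)=-2.093e+00  a ← 58.150199 − (+5.017e+00/-2.093e+00) = 60.547361
iter 2: u=1.322295  f(a)=+3.269e-01  f'(a)=-1.828e+00  a ← 60.547361 − (+3.269e-01/-1.828e+00) = 60.726172
iter 3: u=1.318402  f(a)=+1.602e-03  f'(a)=-1.810e+00  a ← 60.726172 − (+1.602e-03/-1.810e+00) = 60.727057
iter 4: u=1.318383  f(a)=+3.889e-08  f'(a)=-1.810e+00  a ← 60.727057 − (+3.889e-08/-1.810e+00) = 60.727057
iter 5: u=1.318383  f(a)=+0.000e+00  f'(a)=-1.810e+00  a ← 60.727057 − (+0.000e+00/-1.810e+00) = 60.727057
converged: |Δa| < 1e-12 after 5 iterations
sag = a·(cosh(S/(2a)) − 1) = 60.727057·(cosh(1.318383) − 1) = 60.877042
T_max/T_min = cosh(S/(2a)) = 2.002470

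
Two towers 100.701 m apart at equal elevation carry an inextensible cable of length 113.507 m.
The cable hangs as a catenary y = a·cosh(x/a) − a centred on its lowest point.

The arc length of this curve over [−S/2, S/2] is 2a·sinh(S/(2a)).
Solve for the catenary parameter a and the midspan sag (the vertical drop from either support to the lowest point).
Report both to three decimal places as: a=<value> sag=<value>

seed: a₀ = √(S³/(24(L−S))) = √(100.701³/(24·12.806)) = 57.641902
iter 1: u=0.873505  f(a)=+4.975e-01  f'(a)=-4.792e-01  a ← 57.641902 − (+4.975e-01/-4.792e-01) = 58.680212
iter 2: u=0.858049  f(a)=+1.376e-02  f'(a)=-4.530e-01  a ← 58.680212 − (+1.376e-02/-4.530e-01) = 58.710591
iter 3: u=0.857605  f(a)=+1.119e-05  f'(a)=-4.523e-01  a ← 58.710591 − (+1.119e-05/-4.523e-01) = 58.710616
iter 4: u=0.857605  f(a)=+7.418e-12  f'(a)=-4.523e-01  a ← 58.710616 − (+7.418e-12/-4.523e-01) = 58.710616
converged: |Δa| < 1e-12 after 4 iterations
sag = a·(cosh(S/(2a)) − 1) = 58.710616·(cosh(0.857605) − 1) = 22.946571
T_max/T_min = cosh(S/(2a)) = 1.390842

a=58.711 sag=22.947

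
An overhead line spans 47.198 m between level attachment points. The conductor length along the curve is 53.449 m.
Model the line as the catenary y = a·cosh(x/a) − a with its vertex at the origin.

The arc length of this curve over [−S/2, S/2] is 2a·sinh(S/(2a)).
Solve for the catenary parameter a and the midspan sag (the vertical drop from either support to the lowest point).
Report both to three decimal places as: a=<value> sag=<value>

a=26.984 sag=10.994

seed: a₀ = √(S³/(24(L−S))) = √(47.198³/(24·6.251)) = 26.473114
iter 1: u=0.891433  f(a)=+2.531e-01  f'(a)=-5.109e-01  a ← 26.473114 − (+2.531e-01/-5.109e-01) = 26.968591
iter 2: u=0.875055  f(a)=+7.281e-03  f'(a)=-4.819e-01  a ← 26.968591 − (+7.281e-03/-4.819e-01) = 26.983701
iter 3: u=0.874565  f(a)=+6.420e-06  f'(a)=-4.810e-01  a ← 26.983701 − (+6.420e-06/-4.810e-01) = 26.983714
iter 4: u=0.874565  f(a)=+5.009e-12  f'(a)=-4.810e-01  a ← 26.983714 − (+5.009e-12/-4.810e-01) = 26.983714
converged: |Δa| < 1e-12 after 4 iterations
sag = a·(cosh(S/(2a)) − 1) = 26.983714·(cosh(0.874565) − 1) = 10.994171
T_max/T_min = cosh(S/(2a)) = 1.407437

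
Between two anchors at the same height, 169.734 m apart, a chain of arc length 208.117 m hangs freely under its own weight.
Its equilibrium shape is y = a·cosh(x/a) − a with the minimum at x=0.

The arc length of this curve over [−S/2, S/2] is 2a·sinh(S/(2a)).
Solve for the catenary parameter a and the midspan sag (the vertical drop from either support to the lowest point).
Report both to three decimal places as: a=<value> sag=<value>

a=75.211 sag=53.182

seed: a₀ = √(S³/(24(L−S))) = √(169.734³/(24·38.383)) = 72.858159
iter 1: u=1.164825  f(a)=+2.690e+00  f'(a)=-1.204e+00  a ← 72.858159 − (+2.690e+00/-1.204e+00) = 75.092654
iter 2: u=1.130164  f(a)=+1.287e-01  f'(a)=-1.091e+00  a ← 75.092654 − (+1.287e-01/-1.091e+00) = 75.210613
iter 3: u=1.128391  f(a)=+3.274e-04  f'(a)=-1.085e+00  a ← 75.210613 − (+3.274e-04/-1.085e+00) = 75.210914
iter 4: u=1.128387  f(a)=+2.131e-09  f'(a)=-1.085e+00  a ← 75.210914 − (+2.131e-09/-1.085e+00) = 75.210914
iter 5: u=1.128387  f(a)=-2.842e-14  f'(a)=-1.085e+00  a ← 75.210914 − (-2.842e-14/-1.085e+00) = 75.210914
converged: |Δa| < 1e-12 after 5 iterations
sag = a·(cosh(S/(2a)) − 1) = 75.210914·(cosh(1.128387) − 1) = 53.182439
T_max/T_min = cosh(S/(2a)) = 1.707111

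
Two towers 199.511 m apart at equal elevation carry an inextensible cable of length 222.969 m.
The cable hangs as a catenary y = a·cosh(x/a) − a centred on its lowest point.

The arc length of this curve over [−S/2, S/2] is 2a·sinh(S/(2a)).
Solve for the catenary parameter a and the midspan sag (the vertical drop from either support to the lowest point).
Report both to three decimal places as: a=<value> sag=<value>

a=120.808 sag=43.580

seed: a₀ = √(S³/(24(L−S))) = √(199.511³/(24·23.458)) = 118.767922
iter 1: u=0.839920  f(a)=+8.415e-01  f'(a)=-4.236e-01  a ← 118.767922 − (+8.415e-01/-4.236e-01) = 120.754401
iter 2: u=0.826102  f(a)=+2.158e-02  f'(a)=-4.021e-01  a ← 120.754401 − (+2.158e-02/-4.021e-01) = 120.808055
iter 3: u=0.825736  f(a)=+1.501e-05  f'(a)=-4.016e-01  a ← 120.808055 − (+1.501e-05/-4.016e-01) = 120.808093
iter 4: u=0.825735  f(a)=+7.248e-12  f'(a)=-4.016e-01  a ← 120.808093 − (+7.248e-12/-4.016e-01) = 120.808093
converged: |Δa| < 1e-12 after 4 iterations
sag = a·(cosh(S/(2a)) − 1) = 120.808093·(cosh(0.825735) − 1) = 43.579830
T_max/T_min = cosh(S/(2a)) = 1.360736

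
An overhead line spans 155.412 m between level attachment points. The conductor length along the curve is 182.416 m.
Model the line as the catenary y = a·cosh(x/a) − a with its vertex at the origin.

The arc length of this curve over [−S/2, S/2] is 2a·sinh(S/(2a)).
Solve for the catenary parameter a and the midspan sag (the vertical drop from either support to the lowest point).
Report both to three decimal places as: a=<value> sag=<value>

seed: a₀ = √(S³/(24(L−S))) = √(155.412³/(24·27.004)) = 76.103942
iter 1: u=1.021051  f(a)=+1.443e+00  f'(a)=-7.865e-01  a ← 76.103942 − (+1.443e+00/-7.865e-01) = 77.938880
iter 2: u=0.997012  f(a)=+5.384e-02  f'(a)=-7.288e-01  a ← 77.938880 − (+5.384e-02/-7.288e-01) = 78.012760
iter 3: u=0.996068  f(a)=+8.138e-05  f'(a)=-7.266e-01  a ← 78.012760 − (+8.138e-05/-7.266e-01) = 78.012872
iter 4: u=0.996066  f(a)=+1.866e-10  f'(a)=-7.266e-01  a ← 78.012872 − (+1.866e-10/-7.266e-01) = 78.012872
iter 5: u=0.996066  f(a)=+0.000e+00  f'(a)=-7.266e-01  a ← 78.012872 − (+0.000e+00/-7.266e-01) = 78.012872
converged: |Δa| < 1e-12 after 5 iterations
sag = a·(cosh(S/(2a)) − 1) = 78.012872·(cosh(0.996066) − 1) = 42.007574
T_max/T_min = cosh(S/(2a)) = 1.538470

a=78.013 sag=42.008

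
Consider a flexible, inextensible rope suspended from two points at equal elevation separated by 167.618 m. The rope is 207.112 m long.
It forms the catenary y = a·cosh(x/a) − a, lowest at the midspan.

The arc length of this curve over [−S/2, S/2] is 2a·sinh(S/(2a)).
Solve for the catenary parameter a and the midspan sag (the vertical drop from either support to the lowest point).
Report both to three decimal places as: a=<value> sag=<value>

seed: a₀ = √(S³/(24(L−S))) = √(167.618³/(24·39.494)) = 70.487125
iter 1: u=1.188997  f(a)=+2.887e+00  f'(a)=-1.287e+00  a ← 70.487125 − (+2.887e+00/-1.287e+00) = 72.730305
iter 2: u=1.152326  f(a)=+1.436e-01  f'(a)=-1.162e+00  a ← 72.730305 − (+1.436e-01/-1.162e+00) = 72.853846
iter 3: u=1.150372  f(a)=+3.960e-04  f'(a)=-1.156e+00  a ← 72.853846 − (+3.960e-04/-1.156e+00) = 72.854189
iter 4: u=1.150366  f(a)=+3.032e-09  f'(a)=-1.156e+00  a ← 72.854189 − (+3.032e-09/-1.156e+00) = 72.854189
iter 5: u=1.150366  f(a)=-5.684e-14  f'(a)=-1.156e+00  a ← 72.854189 − (-5.684e-14/-1.156e+00) = 72.854189
converged: |Δa| < 1e-12 after 5 iterations
sag = a·(cosh(S/(2a)) − 1) = 72.854189·(cosh(1.150366) − 1) = 53.761679
T_max/T_min = cosh(S/(2a)) = 1.737935

a=72.854 sag=53.762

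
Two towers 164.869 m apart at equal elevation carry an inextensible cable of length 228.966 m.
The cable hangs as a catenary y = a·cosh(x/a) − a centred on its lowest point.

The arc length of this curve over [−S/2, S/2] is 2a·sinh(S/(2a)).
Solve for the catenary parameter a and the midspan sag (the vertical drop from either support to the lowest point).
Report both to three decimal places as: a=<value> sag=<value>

a=56.876 sag=70.957

seed: a₀ = √(S³/(24(L−S))) = √(164.869³/(24·64.097)) = 53.973929
iter 1: u=1.527302  f(a)=+7.905e+00  f'(a)=-2.977e+00  a ← 53.973929 − (+7.905e+00/-2.977e+00) = 56.628894
iter 2: u=1.455697  f(a)=+6.207e-01  f'(a)=-2.527e+00  a ← 56.628894 − (+6.207e-01/-2.527e+00) = 56.874559
iter 3: u=1.449409  f(a)=+4.548e-03  f'(a)=-2.490e+00  a ← 56.874559 − (+4.548e-03/-2.490e+00) = 56.876385
iter 4: u=1.449363  f(a)=+2.481e-07  f'(a)=-2.489e+00  a ← 56.876385 − (+2.481e-07/-2.489e+00) = 56.876385
iter 5: u=1.449362  f(a)=+0.000e+00  f'(a)=-2.489e+00  a ← 56.876385 − (+0.000e+00/-2.489e+00) = 56.876385
converged: |Δa| < 1e-12 after 5 iterations
sag = a·(cosh(S/(2a)) − 1) = 56.876385·(cosh(1.449362) − 1) = 70.956633
T_max/T_min = cosh(S/(2a)) = 2.247559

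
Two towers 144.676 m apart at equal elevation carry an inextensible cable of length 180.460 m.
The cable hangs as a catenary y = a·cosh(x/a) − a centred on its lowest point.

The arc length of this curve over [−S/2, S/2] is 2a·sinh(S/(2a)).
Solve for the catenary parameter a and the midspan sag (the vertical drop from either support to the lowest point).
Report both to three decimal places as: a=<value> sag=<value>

seed: a₀ = √(S³/(24(L−S))) = √(144.676³/(24·35.784)) = 59.380613
iter 1: u=1.218209  f(a)=+2.751e+00  f'(a)=-1.394e+00  a ← 59.380613 − (+2.751e+00/-1.394e+00) = 61.354294
iter 2: u=1.179021  f(a)=+1.431e-01  f'(a)=-1.252e+00  a ← 61.354294 − (+1.431e-01/-1.252e+00) = 61.468576
iter 3: u=1.176829  f(a)=+4.343e-04  f'(a)=-1.245e+00  a ← 61.468576 − (+4.343e-04/-1.245e+00) = 61.468925
iter 4: u=1.176822  f(a)=+4.027e-09  f'(a)=-1.245e+00  a ← 61.468925 − (+4.027e-09/-1.245e+00) = 61.468925
iter 5: u=1.176822  f(a)=+0.000e+00  f'(a)=-1.245e+00  a ← 61.468925 − (+0.000e+00/-1.245e+00) = 61.468925
converged: |Δa| < 1e-12 after 5 iterations
sag = a·(cosh(S/(2a)) − 1) = 61.468925·(cosh(1.176822) − 1) = 47.709285
T_max/T_min = cosh(S/(2a)) = 1.776153

a=61.469 sag=47.709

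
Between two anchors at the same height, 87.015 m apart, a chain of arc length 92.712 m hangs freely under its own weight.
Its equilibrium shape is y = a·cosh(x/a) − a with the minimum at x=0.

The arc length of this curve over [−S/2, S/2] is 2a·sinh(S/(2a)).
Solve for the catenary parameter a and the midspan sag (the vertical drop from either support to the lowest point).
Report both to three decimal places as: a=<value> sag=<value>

seed: a₀ = √(S³/(24(L−S))) = √(87.015³/(24·5.697)) = 69.416459
iter 1: u=0.626761  f(a)=+1.129e-01  f'(a)=-1.707e-01  a ← 69.416459 − (+1.129e-01/-1.707e-01) = 70.078226
iter 2: u=0.620842  f(a)=+1.636e-03  f'(a)=-1.658e-01  a ← 70.078226 − (+1.636e-03/-1.658e-01) = 70.088093
iter 3: u=0.620755  f(a)=+3.541e-07  f'(a)=-1.657e-01  a ← 70.088093 − (+3.541e-07/-1.657e-01) = 70.088095
iter 4: u=0.620754  f(a)=+0.000e+00  f'(a)=-1.657e-01  a ← 70.088095 − (+0.000e+00/-1.657e-01) = 70.088095
converged: |Δa| < 1e-12 after 4 iterations
sag = a·(cosh(S/(2a)) − 1) = 70.088095·(cosh(0.620754) − 1) = 13.942970
T_max/T_min = cosh(S/(2a)) = 1.198935

a=70.088 sag=13.943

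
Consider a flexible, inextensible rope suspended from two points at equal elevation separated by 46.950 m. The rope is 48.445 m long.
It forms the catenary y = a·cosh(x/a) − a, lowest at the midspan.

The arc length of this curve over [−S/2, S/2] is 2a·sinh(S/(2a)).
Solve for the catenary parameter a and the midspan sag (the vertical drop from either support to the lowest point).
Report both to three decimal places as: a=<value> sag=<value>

a=53.961 sag=5.187

seed: a₀ = √(S³/(24(L−S))) = √(46.950³/(24·1.495)) = 53.706540
iter 1: u=0.437098  f(a)=+1.435e-02  f'(a)=-5.674e-02  a ← 53.706540 − (+1.435e-02/-5.674e-02) = 53.959369
iter 2: u=0.435050  f(a)=+1.019e-04  f'(a)=-5.594e-02  a ← 53.959369 − (+1.019e-04/-5.594e-02) = 53.961191
iter 3: u=0.435035  f(a)=+5.229e-09  f'(a)=-5.593e-02  a ← 53.961191 − (+5.229e-09/-5.593e-02) = 53.961191
iter 4: u=0.435035  f(a)=+0.000e+00  f'(a)=-5.593e-02  a ← 53.961191 − (+0.000e+00/-5.593e-02) = 53.961191
converged: |Δa| < 1e-12 after 4 iterations
sag = a·(cosh(S/(2a)) − 1) = 53.961191·(cosh(0.435035) − 1) = 5.187263
T_max/T_min = cosh(S/(2a)) = 1.096130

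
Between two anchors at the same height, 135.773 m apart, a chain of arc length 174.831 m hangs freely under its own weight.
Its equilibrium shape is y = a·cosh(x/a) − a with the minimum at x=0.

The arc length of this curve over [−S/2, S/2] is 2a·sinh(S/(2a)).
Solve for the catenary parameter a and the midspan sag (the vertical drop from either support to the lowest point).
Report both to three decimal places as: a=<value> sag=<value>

seed: a₀ = √(S³/(24(L−S))) = √(135.773³/(24·39.058)) = 51.672503
iter 1: u=1.313784  f(a)=+3.513e+00  f'(a)=-1.789e+00  a ← 51.672503 − (+3.513e+00/-1.789e+00) = 53.635657
iter 2: u=1.265697  f(a)=+2.101e-01  f'(a)=-1.581e+00  a ← 53.635657 − (+2.101e-01/-1.581e+00) = 53.768544
iter 3: u=1.262569  f(a)=+8.575e-04  f'(a)=-1.568e+00  a ← 53.768544 − (+8.575e-04/-1.568e+00) = 53.769091
iter 4: u=1.262556  f(a)=+1.441e-08  f'(a)=-1.568e+00  a ← 53.769091 − (+1.441e-08/-1.568e+00) = 53.769091
iter 5: u=1.262556  f(a)=+0.000e+00  f'(a)=-1.568e+00  a ← 53.769091 − (+0.000e+00/-1.568e+00) = 53.769091
converged: |Δa| < 1e-12 after 5 iterations
sag = a·(cosh(S/(2a)) − 1) = 53.769091·(cosh(1.262556) − 1) = 48.859291
T_max/T_min = cosh(S/(2a)) = 1.908687

a=53.769 sag=48.859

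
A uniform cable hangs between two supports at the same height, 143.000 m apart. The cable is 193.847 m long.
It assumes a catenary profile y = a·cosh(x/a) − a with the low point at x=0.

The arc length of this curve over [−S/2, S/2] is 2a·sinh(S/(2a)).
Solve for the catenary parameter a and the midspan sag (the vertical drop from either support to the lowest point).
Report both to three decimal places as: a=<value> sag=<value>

seed: a₀ = √(S³/(24(L−S))) = √(143.000³/(24·50.847)) = 48.951473
iter 1: u=1.460630  f(a)=+5.708e+00  f'(a)=-2.556e+00  a ← 48.951473 − (+5.708e+00/-2.556e+00) = 51.184750
iter 2: u=1.396900  f(a)=+4.138e-01  f'(a)=-2.197e+00  a ← 51.184750 − (+4.138e-01/-2.197e+00) = 51.373082
iter 3: u=1.391779  f(a)=+2.552e-03  f'(a)=-2.170e+00  a ← 51.373082 − (+2.552e-03/-2.170e+00) = 51.374258
iter 4: u=1.391748  f(a)=+9.832e-08  f'(a)=-2.170e+00  a ← 51.374258 − (+9.832e-08/-2.170e+00) = 51.374258
iter 5: u=1.391748  f(a)=+2.842e-14  f'(a)=-2.170e+00  a ← 51.374258 − (+2.842e-14/-2.170e+00) = 51.374258
converged: |Δa| < 1e-12 after 5 iterations
sag = a·(cosh(S/(2a)) − 1) = 51.374258·(cosh(1.391748) − 1) = 58.322958
T_max/T_min = cosh(S/(2a)) = 2.135256

a=51.374 sag=58.323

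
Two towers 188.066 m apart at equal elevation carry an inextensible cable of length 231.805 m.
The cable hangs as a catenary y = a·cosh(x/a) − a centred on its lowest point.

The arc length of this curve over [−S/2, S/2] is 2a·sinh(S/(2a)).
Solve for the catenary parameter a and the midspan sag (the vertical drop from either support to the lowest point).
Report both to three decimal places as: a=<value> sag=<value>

seed: a₀ = √(S³/(24(L−S))) = √(188.066³/(24·43.739)) = 79.602258
iter 1: u=1.181286  f(a)=+3.155e+00  f'(a)=-1.260e+00  a ← 79.602258 − (+3.155e+00/-1.260e+00) = 82.106069
iter 2: u=1.145262  f(a)=+1.550e-01  f'(a)=-1.139e+00  a ← 82.106069 − (+1.550e-01/-1.139e+00) = 82.242125
iter 3: u=1.143368  f(a)=+4.167e-04  f'(a)=-1.133e+00  a ← 82.242125 − (+4.167e-04/-1.133e+00) = 82.242493
iter 4: u=1.143363  f(a)=+3.030e-09  f'(a)=-1.133e+00  a ← 82.242493 − (+3.030e-09/-1.133e+00) = 82.242493
iter 5: u=1.143363  f(a)=+5.684e-14  f'(a)=-1.133e+00  a ← 82.242493 − (+5.684e-14/-1.133e+00) = 82.242493
converged: |Δa| < 1e-12 after 5 iterations
sag = a·(cosh(S/(2a)) − 1) = 82.242493·(cosh(1.143363) − 1) = 59.874421
T_max/T_min = cosh(S/(2a)) = 1.728023

a=82.242 sag=59.874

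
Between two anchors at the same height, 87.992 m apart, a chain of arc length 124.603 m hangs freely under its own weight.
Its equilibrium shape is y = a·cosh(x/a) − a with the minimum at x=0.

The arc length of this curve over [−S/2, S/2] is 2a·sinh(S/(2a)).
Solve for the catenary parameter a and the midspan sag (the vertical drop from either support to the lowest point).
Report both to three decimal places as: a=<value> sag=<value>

seed: a₀ = √(S³/(24(L−S))) = √(87.992³/(24·36.611)) = 27.845394
iter 1: u=1.580010  f(a)=+4.851e+00  f'(a)=-3.347e+00  a ← 27.845394 − (+4.851e+00/-3.347e+00) = 29.294625
iter 2: u=1.501845  f(a)=+4.045e-01  f'(a)=-2.810e+00  a ← 29.294625 − (+4.045e-01/-2.810e+00) = 29.438534
iter 3: u=1.494504  f(a)=+3.376e-03  f'(a)=-2.764e+00  a ← 29.438534 − (+3.376e-03/-2.764e+00) = 29.439756
iter 4: u=1.494442  f(a)=+2.396e-07  f'(a)=-2.763e+00  a ← 29.439756 − (+2.396e-07/-2.763e+00) = 29.439756
iter 5: u=1.494442  f(a)=+2.842e-14  f'(a)=-2.763e+00  a ← 29.439756 − (+2.842e-14/-2.763e+00) = 29.439756
converged: |Δa| < 1e-12 after 5 iterations
sag = a·(cosh(S/(2a)) − 1) = 29.439756·(cosh(1.494442) − 1) = 39.467255
T_max/T_min = cosh(S/(2a)) = 2.340611

a=29.440 sag=39.467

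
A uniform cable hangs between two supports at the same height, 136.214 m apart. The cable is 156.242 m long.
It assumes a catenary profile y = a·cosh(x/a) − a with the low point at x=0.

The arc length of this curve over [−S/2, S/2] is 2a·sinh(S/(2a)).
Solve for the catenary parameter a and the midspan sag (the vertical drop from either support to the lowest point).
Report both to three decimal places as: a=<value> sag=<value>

seed: a₀ = √(S³/(24(L−S))) = √(136.214³/(24·20.028)) = 72.511720
iter 1: u=0.939255  f(a)=+9.022e-01  f'(a)=-6.027e-01  a ← 72.511720 − (+9.022e-01/-6.027e-01) = 74.008681
iter 2: u=0.920257  f(a)=+2.870e-02  f'(a)=-5.649e-01  a ← 74.008681 − (+2.870e-02/-5.649e-01) = 74.059479
iter 3: u=0.919626  f(a)=+3.114e-05  f'(a)=-5.637e-01  a ← 74.059479 − (+3.114e-05/-5.637e-01) = 74.059534
iter 4: u=0.919625  f(a)=+3.678e-11  f'(a)=-5.637e-01  a ← 74.059534 − (+3.678e-11/-5.637e-01) = 74.059534
converged: |Δa| < 1e-12 after 4 iterations
sag = a·(cosh(S/(2a)) − 1) = 74.059534·(cosh(0.919625) − 1) = 33.586670
T_max/T_min = cosh(S/(2a)) = 1.453509

a=74.060 sag=33.587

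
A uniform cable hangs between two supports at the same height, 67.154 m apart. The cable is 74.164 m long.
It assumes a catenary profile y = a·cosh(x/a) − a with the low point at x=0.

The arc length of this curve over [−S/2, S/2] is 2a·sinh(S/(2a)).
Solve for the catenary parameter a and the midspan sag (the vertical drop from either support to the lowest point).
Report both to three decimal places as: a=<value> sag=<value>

a=43.076 sag=13.763

seed: a₀ = √(S³/(24(L−S))) = √(67.154³/(24·7.010)) = 42.427086
iter 1: u=0.791405  f(a)=+2.228e-01  f'(a)=-3.516e-01  a ← 42.427086 − (+2.228e-01/-3.516e-01) = 43.060814
iter 2: u=0.779758  f(a)=+5.091e-03  f'(a)=-3.357e-01  a ← 43.060814 − (+5.091e-03/-3.357e-01) = 43.075978
iter 3: u=0.779483  f(a)=+2.795e-06  f'(a)=-3.353e-01  a ← 43.075978 − (+2.795e-06/-3.353e-01) = 43.075986
iter 4: u=0.779483  f(a)=+8.669e-13  f'(a)=-3.353e-01  a ← 43.075986 − (+8.669e-13/-3.353e-01) = 43.075986
converged: |Δa| < 1e-12 after 4 iterations
sag = a·(cosh(S/(2a)) − 1) = 43.075986·(cosh(0.779483) − 1) = 13.762516
T_max/T_min = cosh(S/(2a)) = 1.319494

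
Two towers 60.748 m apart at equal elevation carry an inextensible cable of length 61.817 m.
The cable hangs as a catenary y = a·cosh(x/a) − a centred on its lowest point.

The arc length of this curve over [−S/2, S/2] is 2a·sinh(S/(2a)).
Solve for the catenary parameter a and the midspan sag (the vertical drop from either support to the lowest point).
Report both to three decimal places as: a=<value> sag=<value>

a=93.722 sag=4.965

seed: a₀ = √(S³/(24(L−S))) = √(60.748³/(24·1.069)) = 93.476728
iter 1: u=0.324936  f(a)=+5.658e-03  f'(a)=-2.311e-02  a ← 93.476728 − (+5.658e-03/-2.311e-02) = 93.721496
iter 2: u=0.324088  f(a)=+2.230e-05  f'(a)=-2.293e-02  a ← 93.721496 − (+2.230e-05/-2.293e-02) = 93.722468
iter 3: u=0.324085  f(a)=+3.495e-10  f'(a)=-2.293e-02  a ← 93.722468 − (+3.495e-10/-2.293e-02) = 93.722468
iter 4: u=0.324085  f(a)=-7.105e-15  f'(a)=-2.293e-02  a ← 93.722468 − (-7.105e-15/-2.293e-02) = 93.722468
converged: |Δa| < 1e-12 after 4 iterations
sag = a·(cosh(S/(2a)) − 1) = 93.722468·(cosh(0.324085) − 1) = 4.965102
T_max/T_min = cosh(S/(2a)) = 1.052977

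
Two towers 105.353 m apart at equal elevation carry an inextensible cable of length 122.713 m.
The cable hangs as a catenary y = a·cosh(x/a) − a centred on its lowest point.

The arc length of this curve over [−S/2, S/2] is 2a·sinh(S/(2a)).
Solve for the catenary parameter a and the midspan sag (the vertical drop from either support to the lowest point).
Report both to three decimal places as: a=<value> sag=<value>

seed: a₀ = √(S³/(24(L−S))) = √(105.353³/(24·17.360)) = 52.977307
iter 1: u=0.994322  f(a)=+8.787e-01  f'(a)=-7.225e-01  a ← 52.977307 − (+8.787e-01/-7.225e-01) = 54.193434
iter 2: u=0.972009  f(a)=+3.117e-02  f'(a)=-6.721e-01  a ← 54.193434 − (+3.117e-02/-6.721e-01) = 54.239806
iter 3: u=0.971178  f(a)=+4.240e-05  f'(a)=-6.702e-01  a ← 54.239806 − (+4.240e-05/-6.702e-01) = 54.239870
iter 4: u=0.971177  f(a)=+7.874e-11  f'(a)=-6.702e-01  a ← 54.239870 − (+7.874e-11/-6.702e-01) = 54.239870
iter 5: u=0.971177  f(a)=+1.421e-14  f'(a)=-6.702e-01  a ← 54.239870 − (+1.421e-14/-6.702e-01) = 54.239870
converged: |Δa| < 1e-12 after 5 iterations
sag = a·(cosh(S/(2a)) − 1) = 54.239870·(cosh(0.971177) − 1) = 27.653864
T_max/T_min = cosh(S/(2a)) = 1.509844

a=54.240 sag=27.654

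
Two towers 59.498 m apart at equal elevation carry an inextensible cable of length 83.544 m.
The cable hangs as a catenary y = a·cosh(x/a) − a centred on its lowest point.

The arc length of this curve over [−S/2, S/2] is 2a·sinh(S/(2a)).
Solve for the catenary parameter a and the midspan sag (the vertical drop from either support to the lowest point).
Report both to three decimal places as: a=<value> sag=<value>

seed: a₀ = √(S³/(24(L−S))) = √(59.498³/(24·24.046)) = 19.104097
iter 1: u=1.557205  f(a)=+3.090e+00  f'(a)=-3.183e+00  a ← 19.104097 − (+3.090e+00/-3.183e+00) = 20.074710
iter 2: u=1.481914  f(a)=+2.511e-01  f'(a)=-2.685e+00  a ← 20.074710 − (+2.511e-01/-2.685e+00) = 20.168219
iter 3: u=1.475044  f(a)=+1.982e-03  f'(a)=-2.643e+00  a ← 20.168219 − (+1.982e-03/-2.643e+00) = 20.168969
iter 4: u=1.474989  f(a)=+1.257e-07  f'(a)=-2.642e+00  a ← 20.168969 − (+1.257e-07/-2.642e+00) = 20.168969
iter 5: u=1.474989  f(a)=+0.000e+00  f'(a)=-2.642e+00  a ← 20.168969 − (+0.000e+00/-2.642e+00) = 20.168969
converged: |Δa| < 1e-12 after 5 iterations
sag = a·(cosh(S/(2a)) − 1) = 20.168969·(cosh(1.474989) − 1) = 26.217315
T_max/T_min = cosh(S/(2a)) = 2.299884

a=20.169 sag=26.217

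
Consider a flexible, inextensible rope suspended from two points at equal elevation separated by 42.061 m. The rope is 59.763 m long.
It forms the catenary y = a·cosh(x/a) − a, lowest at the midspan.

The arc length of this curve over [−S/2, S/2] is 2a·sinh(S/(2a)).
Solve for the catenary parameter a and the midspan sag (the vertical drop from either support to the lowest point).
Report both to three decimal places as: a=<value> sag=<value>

seed: a₀ = √(S³/(24(L−S))) = √(42.061³/(24·17.702)) = 13.234350
iter 1: u=1.589085  f(a)=+2.374e+00  f'(a)=-3.415e+00  a ← 13.234350 − (+2.374e+00/-3.415e+00) = 13.929683
iter 2: u=1.509762  f(a)=+2.000e-01  f'(a)=-2.862e+00  a ← 13.929683 − (+2.000e-01/-2.862e+00) = 13.999558
iter 3: u=1.502226  f(a)=+1.706e-03  f'(a)=-2.813e+00  a ← 13.999558 − (+1.706e-03/-2.813e+00) = 14.000165
iter 4: u=1.502161  f(a)=+1.266e-07  f'(a)=-2.812e+00  a ← 14.000165 − (+1.266e-07/-2.812e+00) = 14.000165
iter 5: u=1.502161  f(a)=-1.421e-14  f'(a)=-2.812e+00  a ← 14.000165 − (-1.421e-14/-2.812e+00) = 14.000165
converged: |Δa| < 1e-12 after 5 iterations
sag = a·(cosh(S/(2a)) − 1) = 14.000165·(cosh(1.502161) − 1) = 18.998451
T_max/T_min = cosh(S/(2a)) = 2.357016

a=14.000 sag=18.998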